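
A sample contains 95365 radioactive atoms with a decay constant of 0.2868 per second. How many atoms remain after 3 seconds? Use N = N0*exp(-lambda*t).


N = N0 * exp(-lambda * t)
N = 95365 * exp(-0.2868 * 3)
N = 40339

40339


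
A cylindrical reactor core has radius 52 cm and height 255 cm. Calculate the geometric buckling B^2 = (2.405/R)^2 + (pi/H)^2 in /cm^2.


B^2 = (2.405/R)^2 + (pi/H)^2
B^2 = (2.405/52)^2 + (pi/255)^2
B^2 = 0.0022908 /cm^2

0.0022908


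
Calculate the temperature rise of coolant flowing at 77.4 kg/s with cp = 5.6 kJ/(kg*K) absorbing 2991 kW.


dT = Q / (m_dot * cp)
dT = 2991 / (77.4 * 5.6)
dT = 6.9006 C

6.9006


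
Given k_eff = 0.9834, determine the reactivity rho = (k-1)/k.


rho = (k_eff - 1) / k_eff
rho = (0.9834 - 1) / 0.9834
rho = -0.016880

-0.016880


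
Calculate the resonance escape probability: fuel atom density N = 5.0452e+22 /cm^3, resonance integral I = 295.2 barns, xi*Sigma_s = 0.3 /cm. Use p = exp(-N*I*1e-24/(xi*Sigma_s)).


p = exp(-N * I * 1e-24 / (xi*Sigma_s))
p = exp(-5.0452e+22 * 295.2 * 1e-24 / 0.3)
p = 2.7514e-22

2.7514e-22


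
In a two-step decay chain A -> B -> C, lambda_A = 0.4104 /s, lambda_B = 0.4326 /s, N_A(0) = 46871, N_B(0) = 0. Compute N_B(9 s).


N_B(t) = lambda_A * N_A0 / (lambda_B - lambda_A) * [exp(-lambda_A*t) - exp(-lambda_B*t)]
exp(-0.4104*9) = 0.02488226; exp(-0.4326*9) = 0.02037595
N_B = 0.4104 * 46871 / (0.4326 - 0.4104) * (0.02488226 - 0.02037595)
N_B = 3904.6

3904.6


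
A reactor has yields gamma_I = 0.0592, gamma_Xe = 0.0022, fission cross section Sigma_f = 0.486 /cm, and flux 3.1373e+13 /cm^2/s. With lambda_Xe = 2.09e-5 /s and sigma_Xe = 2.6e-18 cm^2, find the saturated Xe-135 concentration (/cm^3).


Xe_eq = (gamma_I + gamma_Xe) * Sigma_f * phi / (lambda_Xe + sigma_Xe * phi)
Numerator = (0.0592 + 0.0022) * 0.486 * 3.1373e+13 = 9.361829e+11
Denominator = 2.09e-5 + 2.6e-18 * 3.1373e+13 = 1.024698e-04
Xe_eq = 9.361829e+11 / 1.024698e-04 = 9.1362e+15 /cm^3

9.1362e+15


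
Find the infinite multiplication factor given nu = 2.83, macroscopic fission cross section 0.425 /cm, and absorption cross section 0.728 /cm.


k_inf = nu * Sigma_f / Sigma_a
k_inf = 2.83 * 0.425 / 0.728
k_inf = 1.6521

1.6521


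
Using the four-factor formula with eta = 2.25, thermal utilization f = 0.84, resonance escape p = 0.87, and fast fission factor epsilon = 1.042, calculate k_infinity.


k_inf = eta * f * p * epsilon
k_inf = 2.25 * 0.84 * 0.87 * 1.042
k_inf = 1.7134

1.7134


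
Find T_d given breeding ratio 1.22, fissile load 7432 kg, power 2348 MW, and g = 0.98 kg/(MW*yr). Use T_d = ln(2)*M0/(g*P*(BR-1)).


Breeding gain G = BR - 1 = 1.22 - 1 = 0.22
Fissile production rate = g * P * G = 0.98 * 2348 * 0.22 = 506.2288 kg/yr
T_d = ln(2) * M0 / (g * P * G)
T_d = ln(2) * 7432 / 506.2288 = 10.176 yr

10.176


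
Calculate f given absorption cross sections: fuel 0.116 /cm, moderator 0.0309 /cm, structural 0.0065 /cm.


f = Sigma_a_fuel / (Sigma_a_fuel + Sigma_a_mod + Sigma_a_other)
f = 0.116 / (0.116 + 0.0309 + 0.0065)
f = 0.75619

0.75619


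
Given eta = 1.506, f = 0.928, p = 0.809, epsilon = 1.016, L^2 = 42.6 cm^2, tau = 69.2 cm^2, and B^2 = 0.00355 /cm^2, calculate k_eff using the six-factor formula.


k_inf = eta*f*p*eps = 1.506*0.928*0.809*1.016 = 1.148723
P_TNL = 1/(1 + L^2*B^2) = 1/(1 + 42.6*0.00355) = 0.8686362
P_FNL = exp(-B^2*tau) = exp(-0.00355*69.2) = 0.7821881
k_eff = k_inf * P_TNL * P_FNL = 1.148723 * 0.8686362 * 0.7821881
k_eff = 0.78048

0.78048


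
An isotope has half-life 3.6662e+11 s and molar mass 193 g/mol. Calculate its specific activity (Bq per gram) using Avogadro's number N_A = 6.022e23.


lambda = ln(2) / t_half = ln(2) / 3.6662e+11 = 1.890642e-12 /s
SA = lambda * N_A / M
SA = 1.890642e-12 * 6.022e23 / 193
SA = 5.8992e+09 Bq/g

5.8992e+09


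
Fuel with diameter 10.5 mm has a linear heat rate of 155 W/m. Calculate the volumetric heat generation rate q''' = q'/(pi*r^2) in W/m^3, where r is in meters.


r = D / 2 / 1000 = 10.5 / 2 / 1000 = 0.00525 m
q''' = q' / (pi * r^2)
q''' = 155 / (pi * 0.00525^2)
q''' = 1.7900e+06 W/m^3

1.7900e+06


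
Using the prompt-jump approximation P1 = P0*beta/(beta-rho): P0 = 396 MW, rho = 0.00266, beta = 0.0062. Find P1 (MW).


P1/P0 = beta / (beta - rho)
P1/P0 = 0.0062 / (0.0062 - 0.00266) = 1.751412
P1 = 396 * 1.751412 = 693.56 MW

693.56


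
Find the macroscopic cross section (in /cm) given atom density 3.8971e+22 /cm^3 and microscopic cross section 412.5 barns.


Sigma = N * sigma_barns * 1e-24
Sigma = 3.8971e+22 * 412.5 * 1e-24
Sigma = 16.076 /cm

16.076


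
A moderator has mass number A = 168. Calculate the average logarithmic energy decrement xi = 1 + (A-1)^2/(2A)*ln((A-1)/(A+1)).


xi = 1 + (A-1)^2/(2A) * ln((A-1)/(A+1))
xi = 1 + (168-1)^2/(2*168) * ln((168-1)/(168 +1))
xi = 0.011858

0.011858


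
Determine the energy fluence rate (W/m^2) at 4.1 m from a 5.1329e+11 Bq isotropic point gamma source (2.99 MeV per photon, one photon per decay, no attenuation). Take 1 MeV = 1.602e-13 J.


psi = A * E * 1.602e-13 / (4*pi*r^2)
psi = 5.1329e+11 * 2.99 * 1.602e-13 / (4*pi*4.1^2)
psi = 0.0011639 W/m^2

0.0011639


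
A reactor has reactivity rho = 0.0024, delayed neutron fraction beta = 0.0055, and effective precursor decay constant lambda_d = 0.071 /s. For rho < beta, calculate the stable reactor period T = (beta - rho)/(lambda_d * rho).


T = (beta - rho) / (lambda_d * rho)
T = (0.0055 - 0.0024) / (0.071 * 0.0024)
T = 18.192 s

18.192


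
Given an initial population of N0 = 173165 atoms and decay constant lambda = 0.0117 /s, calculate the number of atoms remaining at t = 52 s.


N = N0 * exp(-lambda * t)
N = 173165 * exp(-0.0117 * 52)
N = 94240

94240


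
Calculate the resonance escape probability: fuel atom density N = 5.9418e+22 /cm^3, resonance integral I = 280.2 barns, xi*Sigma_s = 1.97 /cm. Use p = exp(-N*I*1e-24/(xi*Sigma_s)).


p = exp(-N * I * 1e-24 / (xi*Sigma_s))
p = exp(-5.9418e+22 * 280.2 * 1e-24 / 1.97)
p = 2.1364e-04

2.1364e-04


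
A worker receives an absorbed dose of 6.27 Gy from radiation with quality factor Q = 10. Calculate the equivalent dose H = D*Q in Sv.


H = D * Q
H = 6.27 * 10
H = 62.700 Sv

62.700


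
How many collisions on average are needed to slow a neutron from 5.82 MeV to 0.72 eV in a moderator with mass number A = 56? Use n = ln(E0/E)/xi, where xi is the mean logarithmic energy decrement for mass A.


xi = 1 + (A-1)^2/(2A)*ln((A-1)/(A+1)) = 0.03529286 (for A = 56)
n = ln(E0/E) / xi
n = ln(5.82e6 / 0.72) / 0.03529286
n = ln(8.083333e+06) / 0.03529286 = 450.67

450.67


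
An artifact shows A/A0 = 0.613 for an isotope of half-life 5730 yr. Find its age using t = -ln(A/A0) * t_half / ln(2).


lambda = ln(2) / t_half = ln(2) / 5730 = 1.209681e-04 /yr
t = -ln(A/A0) / lambda
t = -ln(0.613) / 1.209681e-04
t = 4045.6 yr

4045.6


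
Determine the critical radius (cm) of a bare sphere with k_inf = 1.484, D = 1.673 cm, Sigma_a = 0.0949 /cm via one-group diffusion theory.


L^2 = D / Sigma_a = 1.673 / 0.0949 = 17.62908 cm^2
B_m^2 = (k_inf - 1) / L^2 = (1.484 - 1) / 17.62908 = 0.02745464 /cm^2
For a bare sphere: B_g = pi/R, so R_c = pi / sqrt(B_m^2)
R_c = pi / sqrt(0.02745464) = 18.960 cm

18.960


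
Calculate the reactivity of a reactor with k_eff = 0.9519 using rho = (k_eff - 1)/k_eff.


rho = (k_eff - 1) / k_eff
rho = (0.9519 - 1) / 0.9519
rho = -0.050531

-0.050531


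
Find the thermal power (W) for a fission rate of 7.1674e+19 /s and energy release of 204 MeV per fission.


P = fission_rate * E_MeV * 1.602e-13
P = 7.1674e+19 * 204 * 1.602e-13
P = 2.3424e+09 W

2.3424e+09


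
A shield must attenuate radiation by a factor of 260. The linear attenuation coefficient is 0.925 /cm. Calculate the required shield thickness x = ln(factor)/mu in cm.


x = ln(factor) / mu
x = ln(260) / 0.925
x = 6.0115 cm

6.0115


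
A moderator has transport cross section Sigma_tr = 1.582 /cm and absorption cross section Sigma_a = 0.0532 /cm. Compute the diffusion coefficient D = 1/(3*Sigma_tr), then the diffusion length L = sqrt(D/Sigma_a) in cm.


D = 1 / (3 * Sigma_tr) = 1 / (3 * 1.582) = 0.2107038 cm
L = sqrt(D / Sigma_a)
L = sqrt(0.2107038 / 0.0532)
L = 1.9901 cm

1.9901


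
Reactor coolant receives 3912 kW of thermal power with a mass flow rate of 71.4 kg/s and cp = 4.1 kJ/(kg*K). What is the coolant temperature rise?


dT = Q / (m_dot * cp)
dT = 3912 / (71.4 * 4.1)
dT = 13.363 C

13.363


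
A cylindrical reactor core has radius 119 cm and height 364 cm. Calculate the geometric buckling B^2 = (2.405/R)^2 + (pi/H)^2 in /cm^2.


B^2 = (2.405/R)^2 + (pi/H)^2
B^2 = (2.405/119)^2 + (pi/364)^2
B^2 = 4.8294e-04 /cm^2

4.8294e-04


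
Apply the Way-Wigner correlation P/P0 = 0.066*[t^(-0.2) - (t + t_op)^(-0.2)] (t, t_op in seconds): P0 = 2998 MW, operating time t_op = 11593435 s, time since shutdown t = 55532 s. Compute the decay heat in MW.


P/P0 = 0.066 * [t^(-0.2) - (t + t_op)^(-0.2)]
P/P0 = 0.066 * [55532^(-0.2) - (55532 + 11593435)^(-0.2)]
P/P0 = 0.066 * [0.1124842 - 0.03861380] = 0.004875446
P = 2998 * 0.004875446 = 14.617 MW

14.617


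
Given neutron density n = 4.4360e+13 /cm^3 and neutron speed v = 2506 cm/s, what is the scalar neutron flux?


phi = n * v
phi = 4.4360e+13 * 2506
phi = 1.1117e+17 /cm^2/s

1.1117e+17


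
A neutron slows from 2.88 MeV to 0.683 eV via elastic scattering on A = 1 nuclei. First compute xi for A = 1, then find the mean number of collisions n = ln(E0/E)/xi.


xi = 1 + (A-1)^2/(2A)*ln((A-1)/(A+1)) = 1 (for A = 1)
n = ln(E0/E) / xi
n = ln(2.88e6 / 0.683) / 1
n = ln(4.216691e+06) / 1 = 15.255

15.255


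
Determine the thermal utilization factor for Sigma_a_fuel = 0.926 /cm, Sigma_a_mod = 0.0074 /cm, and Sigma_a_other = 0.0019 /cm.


f = Sigma_a_fuel / (Sigma_a_fuel + Sigma_a_mod + Sigma_a_other)
f = 0.926 / (0.926 + 0.0074 + 0.0019)
f = 0.99006

0.99006


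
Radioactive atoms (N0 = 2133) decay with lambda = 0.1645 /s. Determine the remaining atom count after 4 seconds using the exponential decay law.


N = N0 * exp(-lambda * t)
N = 2133 * exp(-0.1645 * 4)
N = 1104.7

1104.7


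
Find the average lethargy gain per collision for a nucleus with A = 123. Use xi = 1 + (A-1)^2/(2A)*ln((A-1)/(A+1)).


xi = 1 + (A-1)^2/(2A) * ln((A-1)/(A+1))
xi = 1 + (123-1)^2/(2*123) * ln((123-1)/(123 +1))
xi = 0.016172

0.016172


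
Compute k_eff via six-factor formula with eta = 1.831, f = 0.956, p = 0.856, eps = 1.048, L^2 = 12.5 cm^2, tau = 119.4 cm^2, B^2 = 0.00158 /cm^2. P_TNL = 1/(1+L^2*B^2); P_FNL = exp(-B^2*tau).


k_inf = eta*f*p*eps = 1.831*0.956*0.856*1.048 = 1.570295
P_TNL = 1/(1 + L^2*B^2) = 1/(1 + 12.5*0.00158) = 0.9806325
P_FNL = exp(-B^2*tau) = exp(-0.00158*119.4) = 0.8280746
k_eff = k_inf * P_TNL * P_FNL = 1.570295 * 0.9806325 * 0.8280746
k_eff = 1.2751

1.2751


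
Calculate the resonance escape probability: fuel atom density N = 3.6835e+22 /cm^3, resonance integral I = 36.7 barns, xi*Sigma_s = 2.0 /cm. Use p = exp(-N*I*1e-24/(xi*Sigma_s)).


p = exp(-N * I * 1e-24 / (xi*Sigma_s))
p = exp(-3.6835e+22 * 36.7 * 1e-24 / 2.0)
p = 0.50869

0.50869


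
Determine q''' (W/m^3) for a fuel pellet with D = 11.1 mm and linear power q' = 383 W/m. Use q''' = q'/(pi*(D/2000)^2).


r = D / 2 / 1000 = 11.1 / 2 / 1000 = 0.00555 m
q''' = q' / (pi * r^2)
q''' = 383 / (pi * 0.00555^2)
q''' = 3.9579e+06 W/m^3

3.9579e+06


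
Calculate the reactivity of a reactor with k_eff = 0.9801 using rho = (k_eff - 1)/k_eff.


rho = (k_eff - 1) / k_eff
rho = (0.9801 - 1) / 0.9801
rho = -0.020304

-0.020304


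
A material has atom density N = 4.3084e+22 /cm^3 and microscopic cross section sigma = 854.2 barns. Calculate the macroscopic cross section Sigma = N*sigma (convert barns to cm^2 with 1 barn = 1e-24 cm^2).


Sigma = N * sigma_barns * 1e-24
Sigma = 4.3084e+22 * 854.2 * 1e-24
Sigma = 36.802 /cm

36.802


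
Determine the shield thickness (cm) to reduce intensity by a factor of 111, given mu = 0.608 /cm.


x = ln(factor) / mu
x = ln(111) / 0.608
x = 7.7459 cm

7.7459


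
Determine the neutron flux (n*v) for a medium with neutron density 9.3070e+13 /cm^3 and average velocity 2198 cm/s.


phi = n * v
phi = 9.3070e+13 * 2198
phi = 2.0457e+17 /cm^2/s

2.0457e+17


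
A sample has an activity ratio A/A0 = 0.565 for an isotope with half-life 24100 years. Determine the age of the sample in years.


lambda = ln(2) / t_half = ln(2) / 24100 = 2.876129e-05 /yr
t = -ln(A/A0) / lambda
t = -ln(0.565) / 2.876129e-05
t = 19851 yr

19851


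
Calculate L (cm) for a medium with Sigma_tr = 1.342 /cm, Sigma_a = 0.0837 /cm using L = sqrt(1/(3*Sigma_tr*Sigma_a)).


D = 1 / (3 * Sigma_tr) = 1 / (3 * 1.342) = 0.2483855 cm
L = sqrt(D / Sigma_a)
L = sqrt(0.2483855 / 0.0837)
L = 1.7227 cm

1.7227


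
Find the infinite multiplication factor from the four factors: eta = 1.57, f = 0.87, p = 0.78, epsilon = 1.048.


k_inf = eta * f * p * epsilon
k_inf = 1.57 * 0.87 * 0.78 * 1.048
k_inf = 1.1165

1.1165


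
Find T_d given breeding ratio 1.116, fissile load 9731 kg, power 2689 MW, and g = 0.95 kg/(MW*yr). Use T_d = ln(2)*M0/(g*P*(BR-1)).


Breeding gain G = BR - 1 = 1.116 - 1 = 0.116
Fissile production rate = g * P * G = 0.95 * 2689 * 0.116 = 296.3278 kg/yr
T_d = ln(2) * M0 / (g * P * G)
T_d = ln(2) * 9731 / 296.3278 = 22.762 yr

22.762


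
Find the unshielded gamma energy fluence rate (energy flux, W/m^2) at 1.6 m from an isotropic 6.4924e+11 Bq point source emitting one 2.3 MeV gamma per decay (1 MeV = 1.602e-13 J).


psi = A * E * 1.602e-13 / (4*pi*r^2)
psi = 6.4924e+11 * 2.3 * 1.602e-13 / (4*pi*1.6^2)
psi = 0.0074361 W/m^2

0.0074361


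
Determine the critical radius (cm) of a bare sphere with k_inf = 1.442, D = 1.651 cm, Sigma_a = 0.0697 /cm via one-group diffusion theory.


L^2 = D / Sigma_a = 1.651 / 0.0697 = 23.68723 cm^2
B_m^2 = (k_inf - 1) / L^2 = (1.442 - 1) / 23.68723 = 0.01865984 /cm^2
For a bare sphere: B_g = pi/R, so R_c = pi / sqrt(B_m^2)
R_c = pi / sqrt(0.01865984) = 22.998 cm

22.998


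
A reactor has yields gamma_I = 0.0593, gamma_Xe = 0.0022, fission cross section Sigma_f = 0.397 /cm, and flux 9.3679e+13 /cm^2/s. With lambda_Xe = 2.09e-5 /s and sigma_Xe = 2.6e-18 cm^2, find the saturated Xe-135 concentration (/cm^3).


Xe_eq = (gamma_I + gamma_Xe) * Sigma_f * phi / (lambda_Xe + sigma_Xe * phi)
Numerator = (0.0593 + 0.0022) * 0.397 * 9.3679e+13 = 2.287220e+12
Denominator = 2.09e-5 + 2.6e-18 * 9.3679e+13 = 2.644654e-04
Xe_eq = 2.287220e+12 / 2.644654e-04 = 8.6485e+15 /cm^3

8.6485e+15


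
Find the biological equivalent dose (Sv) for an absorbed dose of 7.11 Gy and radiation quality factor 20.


H = D * Q
H = 7.11 * 20
H = 142.20 Sv

142.20


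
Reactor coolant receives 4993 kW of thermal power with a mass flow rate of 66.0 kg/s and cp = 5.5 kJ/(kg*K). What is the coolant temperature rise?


dT = Q / (m_dot * cp)
dT = 4993 / (66.0 * 5.5)
dT = 13.755 C

13.755


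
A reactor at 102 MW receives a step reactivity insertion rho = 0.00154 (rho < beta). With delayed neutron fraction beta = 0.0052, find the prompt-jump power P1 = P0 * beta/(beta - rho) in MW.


P1/P0 = beta / (beta - rho)
P1/P0 = 0.0052 / (0.0052 - 0.00154) = 1.420765
P1 = 102 * 1.420765 = 144.92 MW

144.92


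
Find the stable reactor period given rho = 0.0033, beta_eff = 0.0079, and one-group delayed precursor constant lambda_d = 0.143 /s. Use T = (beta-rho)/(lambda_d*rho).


T = (beta - rho) / (lambda_d * rho)
T = (0.0079 - 0.0033) / (0.143 * 0.0033)
T = 9.7478 s

9.7478


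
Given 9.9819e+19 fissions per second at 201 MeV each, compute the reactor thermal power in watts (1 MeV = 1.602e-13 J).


P = fission_rate * E_MeV * 1.602e-13
P = 9.9819e+19 * 201 * 1.602e-13
P = 3.2142e+09 W

3.2142e+09


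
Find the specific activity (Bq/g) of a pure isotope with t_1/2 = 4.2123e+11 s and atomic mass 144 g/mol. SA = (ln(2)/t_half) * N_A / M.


lambda = ln(2) / t_half = ln(2) / 4.2123e+11 = 1.645531e-12 /s
SA = lambda * N_A / M
SA = 1.645531e-12 * 6.022e23 / 144
SA = 6.8815e+09 Bq/g

6.8815e+09


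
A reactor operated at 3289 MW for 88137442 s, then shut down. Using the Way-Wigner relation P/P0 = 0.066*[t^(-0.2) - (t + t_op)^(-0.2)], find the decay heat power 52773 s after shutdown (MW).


P/P0 = 0.066 * [t^(-0.2) - (t + t_op)^(-0.2)]
P/P0 = 0.066 * [52773^(-0.2) - (52773 + 88137442)^(-0.2)]
P/P0 = 0.066 * [0.1136364 - 0.02575822] = 0.005799960
P = 3289 * 0.005799960 = 19.076 MW

19.076


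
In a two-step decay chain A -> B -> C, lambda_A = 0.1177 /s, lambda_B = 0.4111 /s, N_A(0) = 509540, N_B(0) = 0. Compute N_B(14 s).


N_B(t) = lambda_A * N_A0 / (lambda_B - lambda_A) * [exp(-lambda_A*t) - exp(-lambda_B*t)]
exp(-0.1177*14) = 0.1924729; exp(-0.4111*14) = 0.003165640
N_B = 0.1177 * 509540 / (0.4111 - 0.1177) * (0.1924729 - 0.003165640)
N_B = 38696

38696


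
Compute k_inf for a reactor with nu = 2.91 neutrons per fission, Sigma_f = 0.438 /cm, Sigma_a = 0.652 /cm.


k_inf = nu * Sigma_f / Sigma_a
k_inf = 2.91 * 0.438 / 0.652
k_inf = 1.9549

1.9549


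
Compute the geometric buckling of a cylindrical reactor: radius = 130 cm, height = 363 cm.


B^2 = (2.405/R)^2 + (pi/H)^2
B^2 = (2.405/130)^2 + (pi/363)^2
B^2 = 4.1715e-04 /cm^2

4.1715e-04


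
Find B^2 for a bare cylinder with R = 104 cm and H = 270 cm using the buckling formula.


B^2 = (2.405/R)^2 + (pi/H)^2
B^2 = (2.405/104)^2 + (pi/270)^2
B^2 = 6.7015e-04 /cm^2

6.7015e-04


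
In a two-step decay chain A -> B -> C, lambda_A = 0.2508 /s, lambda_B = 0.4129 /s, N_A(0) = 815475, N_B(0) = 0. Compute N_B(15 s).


N_B(t) = lambda_A * N_A0 / (lambda_B - lambda_A) * [exp(-lambda_A*t) - exp(-lambda_B*t)]
exp(-0.2508*15) = 0.02323722; exp(-0.4129*15) = 0.002042665
N_B = 0.2508 * 815475 / (0.4129 - 0.2508) * (0.02323722 - 0.002042665)
N_B = 26741

26741


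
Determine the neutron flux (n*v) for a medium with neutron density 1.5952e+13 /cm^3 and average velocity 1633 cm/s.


phi = n * v
phi = 1.5952e+13 * 1633
phi = 2.6050e+16 /cm^2/s

2.6050e+16


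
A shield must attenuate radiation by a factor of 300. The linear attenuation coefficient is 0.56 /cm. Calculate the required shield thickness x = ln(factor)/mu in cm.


x = ln(factor) / mu
x = ln(300) / 0.56
x = 10.185 cm

10.185


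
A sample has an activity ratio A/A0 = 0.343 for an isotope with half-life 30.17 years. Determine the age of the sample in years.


lambda = ln(2) / t_half = ln(2) / 30.17 = 0.02297472 /yr
t = -ln(A/A0) / lambda
t = -ln(0.343) / 0.02297472
t = 46.574 yr

46.574


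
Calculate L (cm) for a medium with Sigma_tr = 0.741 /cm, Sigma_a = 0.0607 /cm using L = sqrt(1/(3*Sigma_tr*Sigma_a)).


D = 1 / (3 * Sigma_tr) = 1 / (3 * 0.741) = 0.4498426 cm
L = sqrt(D / Sigma_a)
L = sqrt(0.4498426 / 0.0607)
L = 2.7223 cm

2.7223


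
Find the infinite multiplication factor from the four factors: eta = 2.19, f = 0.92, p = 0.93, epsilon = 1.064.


k_inf = eta * f * p * epsilon
k_inf = 2.19 * 0.92 * 0.93 * 1.064
k_inf = 1.9937

1.9937


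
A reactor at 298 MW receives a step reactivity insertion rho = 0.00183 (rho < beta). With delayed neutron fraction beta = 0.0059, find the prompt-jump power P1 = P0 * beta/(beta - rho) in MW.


P1/P0 = beta / (beta - rho)
P1/P0 = 0.0059 / (0.0059 - 0.00183) = 1.449631
P1 = 298 * 1.449631 = 431.99 MW

431.99


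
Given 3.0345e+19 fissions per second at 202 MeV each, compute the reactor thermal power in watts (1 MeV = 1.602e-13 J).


P = fission_rate * E_MeV * 1.602e-13
P = 3.0345e+19 * 202 * 1.602e-13
P = 9.8198e+08 W

9.8198e+08


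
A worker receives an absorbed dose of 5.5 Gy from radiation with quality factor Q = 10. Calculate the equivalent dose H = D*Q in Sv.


H = D * Q
H = 5.5 * 10
H = 55.000 Sv

55.000


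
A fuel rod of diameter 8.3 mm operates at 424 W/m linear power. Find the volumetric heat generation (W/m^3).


r = D / 2 / 1000 = 8.3 / 2 / 1000 = 0.00415 m
q''' = q' / (pi * r^2)
q''' = 424 / (pi * 0.00415^2)
q''' = 7.8365e+06 W/m^3

7.8365e+06


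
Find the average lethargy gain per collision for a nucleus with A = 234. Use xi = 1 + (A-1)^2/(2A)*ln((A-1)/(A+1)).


xi = 1 + (A-1)^2/(2A) * ln((A-1)/(A+1))
xi = 1 + (234-1)^2/(2*234) * ln((234-1)/(234 +1))
xi = 0.0085227

0.0085227


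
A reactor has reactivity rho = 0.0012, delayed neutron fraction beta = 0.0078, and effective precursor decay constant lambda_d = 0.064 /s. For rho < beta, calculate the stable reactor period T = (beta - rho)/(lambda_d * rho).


T = (beta - rho) / (lambda_d * rho)
T = (0.0078 - 0.0012) / (0.064 * 0.0012)
T = 85.938 s

85.938


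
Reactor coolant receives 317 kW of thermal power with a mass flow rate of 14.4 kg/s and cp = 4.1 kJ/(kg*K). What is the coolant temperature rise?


dT = Q / (m_dot * cp)
dT = 317 / (14.4 * 4.1)
dT = 5.3692 C

5.3692


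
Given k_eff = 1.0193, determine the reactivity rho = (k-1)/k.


rho = (k_eff - 1) / k_eff
rho = (1.0193 - 1) / 1.0193
rho = 0.018935

0.018935


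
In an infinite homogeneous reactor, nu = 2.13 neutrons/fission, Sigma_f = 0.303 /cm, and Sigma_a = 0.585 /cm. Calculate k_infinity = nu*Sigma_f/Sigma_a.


k_inf = nu * Sigma_f / Sigma_a
k_inf = 2.13 * 0.303 / 0.585
k_inf = 1.1032

1.1032


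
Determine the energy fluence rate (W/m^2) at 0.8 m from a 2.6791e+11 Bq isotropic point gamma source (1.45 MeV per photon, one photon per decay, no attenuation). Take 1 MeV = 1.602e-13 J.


psi = A * E * 1.602e-13 / (4*pi*r^2)
psi = 2.6791e+11 * 1.45 * 1.602e-13 / (4*pi*0.8^2)
psi = 0.0077380 W/m^2

0.0077380


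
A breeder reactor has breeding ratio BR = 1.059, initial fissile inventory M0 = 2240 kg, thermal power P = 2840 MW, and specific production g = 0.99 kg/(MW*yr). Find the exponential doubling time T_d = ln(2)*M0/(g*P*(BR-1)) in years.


Breeding gain G = BR - 1 = 1.059 - 1 = 0.059
Fissile production rate = g * P * G = 0.99 * 2840 * 0.059 = 165.8844 kg/yr
T_d = ln(2) * M0 / (g * P * G)
T_d = ln(2) * 2240 / 165.8844 = 9.3598 yr

9.3598


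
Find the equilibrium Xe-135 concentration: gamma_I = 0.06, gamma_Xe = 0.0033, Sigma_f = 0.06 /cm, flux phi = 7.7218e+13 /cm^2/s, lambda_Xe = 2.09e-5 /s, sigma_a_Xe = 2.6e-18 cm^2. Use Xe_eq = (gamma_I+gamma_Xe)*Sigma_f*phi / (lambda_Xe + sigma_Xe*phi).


Xe_eq = (gamma_I + gamma_Xe) * Sigma_f * phi / (lambda_Xe + sigma_Xe * phi)
Numerator = (0.06 + 0.0033) * 0.06 * 7.7218e+13 = 2.932740e+11
Denominator = 2.09e-5 + 2.6e-18 * 7.7218e+13 = 2.216668e-04
Xe_eq = 2.932740e+11 / 2.216668e-04 = 1.3230e+15 /cm^3

1.3230e+15


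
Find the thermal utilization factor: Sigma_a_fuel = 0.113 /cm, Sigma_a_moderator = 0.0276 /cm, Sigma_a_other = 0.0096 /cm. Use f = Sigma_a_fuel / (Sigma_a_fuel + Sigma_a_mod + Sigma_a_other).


f = Sigma_a_fuel / (Sigma_a_fuel + Sigma_a_mod + Sigma_a_other)
f = 0.113 / (0.113 + 0.0276 + 0.0096)
f = 0.75233

0.75233


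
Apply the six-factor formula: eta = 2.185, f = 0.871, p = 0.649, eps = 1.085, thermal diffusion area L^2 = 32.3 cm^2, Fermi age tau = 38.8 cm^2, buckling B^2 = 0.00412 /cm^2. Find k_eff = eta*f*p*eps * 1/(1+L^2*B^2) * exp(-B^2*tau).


k_inf = eta*f*p*eps = 2.185*0.871*0.649*1.085 = 1.340121
P_TNL = 1/(1 + L^2*B^2) = 1/(1 + 32.3*0.00412) = 0.8825533
P_FNL = exp(-B^2*tau) = exp(-0.00412*38.8) = 0.8522665
k_eff = k_inf * P_TNL * P_FNL = 1.340121 * 0.8825533 * 0.8522665
k_eff = 1.0080

1.0080


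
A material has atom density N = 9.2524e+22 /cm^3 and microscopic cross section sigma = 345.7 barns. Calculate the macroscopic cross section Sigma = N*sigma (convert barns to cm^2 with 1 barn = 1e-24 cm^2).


Sigma = N * sigma_barns * 1e-24
Sigma = 9.2524e+22 * 345.7 * 1e-24
Sigma = 31.986 /cm

31.986


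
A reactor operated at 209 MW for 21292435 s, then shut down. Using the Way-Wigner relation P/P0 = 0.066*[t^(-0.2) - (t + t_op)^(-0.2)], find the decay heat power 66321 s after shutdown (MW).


P/P0 = 0.066 * [t^(-0.2) - (t + t_op)^(-0.2)]
P/P0 = 0.066 * [66321^(-0.2) - (66321 + 21292435)^(-0.2)]
P/P0 = 0.066 * [0.1085600 - 0.03420462] = 0.004907455
P = 209 * 0.004907455 = 1.0257 MW

1.0257


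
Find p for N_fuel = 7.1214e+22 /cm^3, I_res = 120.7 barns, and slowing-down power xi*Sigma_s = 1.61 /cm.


p = exp(-N * I * 1e-24 / (xi*Sigma_s))
p = exp(-7.1214e+22 * 120.7 * 1e-24 / 1.61)
p = 0.0048014

0.0048014


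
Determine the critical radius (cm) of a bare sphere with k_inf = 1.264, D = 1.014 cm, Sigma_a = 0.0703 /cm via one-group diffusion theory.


L^2 = D / Sigma_a = 1.014 / 0.0703 = 14.42390 cm^2
B_m^2 = (k_inf - 1) / L^2 = (1.264 - 1) / 14.42390 = 0.01830296 /cm^2
For a bare sphere: B_g = pi/R, so R_c = pi / sqrt(B_m^2)
R_c = pi / sqrt(0.01830296) = 23.221 cm

23.221


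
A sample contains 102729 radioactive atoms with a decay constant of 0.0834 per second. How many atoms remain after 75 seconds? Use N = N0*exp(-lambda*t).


N = N0 * exp(-lambda * t)
N = 102729 * exp(-0.0834 * 75)
N = 197.32

197.32


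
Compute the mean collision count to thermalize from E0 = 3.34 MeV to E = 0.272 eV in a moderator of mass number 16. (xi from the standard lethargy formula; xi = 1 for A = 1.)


xi = 1 + (A-1)^2/(2A)*ln((A-1)/(A+1)) = 0.1199467 (for A = 16)
n = ln(E0/E) / xi
n = ln(3.34e6 / 0.272) / 0.1199467
n = ln(1.227941e+07) / 0.1199467 = 136.09

136.09


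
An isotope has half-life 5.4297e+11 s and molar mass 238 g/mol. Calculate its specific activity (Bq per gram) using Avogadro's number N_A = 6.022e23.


lambda = ln(2) / t_half = ln(2) / 5.4297e+11 = 1.276585e-12 /s
SA = lambda * N_A / M
SA = 1.276585e-12 * 6.022e23 / 238
SA = 3.2301e+09 Bq/g

3.2301e+09


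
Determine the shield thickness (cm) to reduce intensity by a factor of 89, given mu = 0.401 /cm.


x = ln(factor) / mu
x = ln(89) / 0.401
x = 11.194 cm

11.194


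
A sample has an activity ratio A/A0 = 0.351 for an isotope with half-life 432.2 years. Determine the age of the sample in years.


lambda = ln(2) / t_half = ln(2) / 432.2 = 0.001603765 /yr
t = -ln(A/A0) / lambda
t = -ln(0.351) / 0.001603765
t = 652.82 yr

652.82


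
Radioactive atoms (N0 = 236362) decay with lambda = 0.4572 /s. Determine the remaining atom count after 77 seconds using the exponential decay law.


N = N0 * exp(-lambda * t)
N = 236362 * exp(-0.4572 * 77)
N = 1.2148e-10

1.2148e-10


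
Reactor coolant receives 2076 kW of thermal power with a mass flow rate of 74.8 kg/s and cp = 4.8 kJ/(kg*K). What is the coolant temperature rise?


dT = Q / (m_dot * cp)
dT = 2076 / (74.8 * 4.8)
dT = 5.7821 C

5.7821


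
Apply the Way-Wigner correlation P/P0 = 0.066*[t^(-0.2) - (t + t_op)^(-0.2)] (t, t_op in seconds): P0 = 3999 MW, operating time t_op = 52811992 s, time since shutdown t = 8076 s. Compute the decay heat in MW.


P/P0 = 0.066 * [t^(-0.2) - (t + t_op)^(-0.2)]
P/P0 = 0.066 * [8076^(-0.2) - (8076 + 52811992)^(-0.2)]
P/P0 = 0.066 * [0.1654096 - 0.02853910] = 0.009033453
P = 3999 * 0.009033453 = 36.125 MW

36.125


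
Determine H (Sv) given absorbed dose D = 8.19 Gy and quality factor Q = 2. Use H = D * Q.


H = D * Q
H = 8.19 * 2
H = 16.380 Sv

16.380


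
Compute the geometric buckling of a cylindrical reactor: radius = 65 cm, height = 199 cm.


B^2 = (2.405/R)^2 + (pi/H)^2
B^2 = (2.405/65)^2 + (pi/199)^2
B^2 = 0.0016182 /cm^2

0.0016182


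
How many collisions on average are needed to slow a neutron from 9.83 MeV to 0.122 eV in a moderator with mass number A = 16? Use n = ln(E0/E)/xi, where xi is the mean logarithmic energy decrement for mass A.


xi = 1 + (A-1)^2/(2A)*ln((A-1)/(A+1)) = 0.1199467 (for A = 16)
n = ln(E0/E) / xi
n = ln(9.83e6 / 0.122) / 0.1199467
n = ln(8.057377e+07) / 0.1199467 = 151.77

151.77


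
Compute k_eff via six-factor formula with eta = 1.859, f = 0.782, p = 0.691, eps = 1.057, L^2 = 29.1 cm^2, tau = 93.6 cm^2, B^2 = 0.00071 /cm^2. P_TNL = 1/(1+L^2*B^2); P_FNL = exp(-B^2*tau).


k_inf = eta*f*p*eps = 1.859*0.782*0.691*1.057 = 1.061791
P_TNL = 1/(1 + L^2*B^2) = 1/(1 + 29.1*0.00071) = 0.9797572
P_FNL = exp(-B^2*tau) = exp(-0.00071*93.6) = 0.9357041
k_eff = k_inf * P_TNL * P_FNL = 1.061791 * 0.9797572 * 0.9357041
k_eff = 0.97341

0.97341


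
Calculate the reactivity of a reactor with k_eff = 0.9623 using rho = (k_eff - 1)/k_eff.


rho = (k_eff - 1) / k_eff
rho = (0.9623 - 1) / 0.9623
rho = -0.039177

-0.039177


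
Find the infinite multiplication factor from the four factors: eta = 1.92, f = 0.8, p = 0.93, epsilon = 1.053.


k_inf = eta * f * p * epsilon
k_inf = 1.92 * 0.8 * 0.93 * 1.053
k_inf = 1.5042

1.5042


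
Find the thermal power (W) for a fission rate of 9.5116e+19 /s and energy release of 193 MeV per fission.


P = fission_rate * E_MeV * 1.602e-13
P = 9.5116e+19 * 193 * 1.602e-13
P = 2.9409e+09 W

2.9409e+09


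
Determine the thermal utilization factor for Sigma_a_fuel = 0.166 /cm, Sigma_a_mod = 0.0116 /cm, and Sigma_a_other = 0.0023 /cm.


f = Sigma_a_fuel / (Sigma_a_fuel + Sigma_a_mod + Sigma_a_other)
f = 0.166 / (0.166 + 0.0116 + 0.0023)
f = 0.92273

0.92273


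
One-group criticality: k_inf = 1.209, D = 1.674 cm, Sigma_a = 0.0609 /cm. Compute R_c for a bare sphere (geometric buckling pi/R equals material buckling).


L^2 = D / Sigma_a = 1.674 / 0.0609 = 27.48768 cm^2
B_m^2 = (k_inf - 1) / L^2 = (1.209 - 1) / 27.48768 = 0.007603406 /cm^2
For a bare sphere: B_g = pi/R, so R_c = pi / sqrt(B_m^2)
R_c = pi / sqrt(0.007603406) = 36.028 cm

36.028


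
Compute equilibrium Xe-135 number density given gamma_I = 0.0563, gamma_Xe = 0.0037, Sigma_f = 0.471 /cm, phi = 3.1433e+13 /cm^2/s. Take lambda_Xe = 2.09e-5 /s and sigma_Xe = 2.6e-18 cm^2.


Xe_eq = (gamma_I + gamma_Xe) * Sigma_f * phi / (lambda_Xe + sigma_Xe * phi)
Numerator = (0.0563 + 0.0037) * 0.471 * 3.1433e+13 = 8.882966e+11
Denominator = 2.09e-5 + 2.6e-18 * 3.1433e+13 = 1.026258e-04
Xe_eq = 8.882966e+11 / 1.026258e-04 = 8.6557e+15 /cm^3

8.6557e+15


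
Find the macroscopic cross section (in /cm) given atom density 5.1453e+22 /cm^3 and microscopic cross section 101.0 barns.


Sigma = N * sigma_barns * 1e-24
Sigma = 5.1453e+22 * 101.0 * 1e-24
Sigma = 5.1968 /cm

5.1968


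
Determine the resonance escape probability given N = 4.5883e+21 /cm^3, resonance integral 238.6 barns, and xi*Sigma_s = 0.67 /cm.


p = exp(-N * I * 1e-24 / (xi*Sigma_s))
p = exp(-4.5883e+21 * 238.6 * 1e-24 / 0.67)
p = 0.19515

0.19515


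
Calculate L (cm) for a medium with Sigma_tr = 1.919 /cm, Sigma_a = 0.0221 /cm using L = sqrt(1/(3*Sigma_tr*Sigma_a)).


D = 1 / (3 * Sigma_tr) = 1 / (3 * 1.919) = 0.1737016 cm
L = sqrt(D / Sigma_a)
L = sqrt(0.1737016 / 0.0221)
L = 2.8035 cm

2.8035


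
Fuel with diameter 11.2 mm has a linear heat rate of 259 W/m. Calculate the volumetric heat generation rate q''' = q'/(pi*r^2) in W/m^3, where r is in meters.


r = D / 2 / 1000 = 11.2 / 2 / 1000 = 0.0056 m
q''' = q' / (pi * r^2)
q''' = 259 / (pi * 0.0056^2)
q''' = 2.6289e+06 W/m^3

2.6289e+06


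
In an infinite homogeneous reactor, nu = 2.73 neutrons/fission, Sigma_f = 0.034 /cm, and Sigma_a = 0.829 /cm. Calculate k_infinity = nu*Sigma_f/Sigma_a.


k_inf = nu * Sigma_f / Sigma_a
k_inf = 2.73 * 0.034 / 0.829
k_inf = 0.11197

0.11197


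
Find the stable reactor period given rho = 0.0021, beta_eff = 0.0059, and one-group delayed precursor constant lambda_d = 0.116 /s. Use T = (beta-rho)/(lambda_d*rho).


T = (beta - rho) / (lambda_d * rho)
T = (0.0059 - 0.0021) / (0.116 * 0.0021)
T = 15.599 s

15.599


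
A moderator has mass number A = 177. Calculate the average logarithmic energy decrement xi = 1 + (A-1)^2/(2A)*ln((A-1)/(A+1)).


xi = 1 + (A-1)^2/(2A) * ln((A-1)/(A+1))
xi = 1 + (177-1)^2/(2*177) * ln((177-1)/(177 +1))
xi = 0.011257

0.011257


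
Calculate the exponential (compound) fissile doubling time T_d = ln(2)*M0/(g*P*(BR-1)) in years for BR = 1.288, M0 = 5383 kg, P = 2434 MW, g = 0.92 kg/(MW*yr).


Breeding gain G = BR - 1 = 1.288 - 1 = 0.288
Fissile production rate = g * P * G = 0.92 * 2434 * 0.288 = 644.91264 kg/yr
T_d = ln(2) * M0 / (g * P * G)
T_d = ln(2) * 5383 / 644.91264 = 5.7856 yr

5.7856


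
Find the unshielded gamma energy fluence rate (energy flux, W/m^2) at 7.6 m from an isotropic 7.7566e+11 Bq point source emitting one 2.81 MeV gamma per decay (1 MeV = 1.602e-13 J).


psi = A * E * 1.602e-13 / (4*pi*r^2)
psi = 7.7566e+11 * 2.81 * 1.602e-13 / (4*pi*7.6^2)
psi = 4.8106e-04 W/m^2

4.8106e-04


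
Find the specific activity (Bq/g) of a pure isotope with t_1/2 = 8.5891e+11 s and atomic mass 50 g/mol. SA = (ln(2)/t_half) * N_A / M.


lambda = ln(2) / t_half = ln(2) / 8.5891e+11 = 8.070079e-13 /s
SA = lambda * N_A / M
SA = 8.070079e-13 * 6.022e23 / 50
SA = 9.7196e+09 Bq/g

9.7196e+09


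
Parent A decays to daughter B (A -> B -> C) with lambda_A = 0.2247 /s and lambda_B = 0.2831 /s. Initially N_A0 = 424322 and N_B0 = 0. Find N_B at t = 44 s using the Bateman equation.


N_B(t) = lambda_A * N_A0 / (lambda_B - lambda_A) * [exp(-lambda_A*t) - exp(-lambda_B*t)]
exp(-0.2247*44) = 5.084138e-05; exp(-0.2831*44) = 3.892729e-06
N_B = 0.2247 * 424322 / (0.2831 - 0.2247) * (5.084138e-05 - 3.892729e-06)
N_B = 76.649

76.649


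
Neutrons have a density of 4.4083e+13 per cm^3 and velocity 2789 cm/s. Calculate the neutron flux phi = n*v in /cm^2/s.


phi = n * v
phi = 4.4083e+13 * 2789
phi = 1.2295e+17 /cm^2/s

1.2295e+17


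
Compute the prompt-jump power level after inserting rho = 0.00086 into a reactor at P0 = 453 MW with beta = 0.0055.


P1/P0 = beta / (beta - rho)
P1/P0 = 0.0055 / (0.0055 - 0.00086) = 1.185345
P1 = 453 * 1.185345 = 536.96 MW

536.96


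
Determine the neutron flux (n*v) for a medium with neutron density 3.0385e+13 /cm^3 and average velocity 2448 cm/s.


phi = n * v
phi = 3.0385e+13 * 2448
phi = 7.4382e+16 /cm^2/s

7.4382e+16


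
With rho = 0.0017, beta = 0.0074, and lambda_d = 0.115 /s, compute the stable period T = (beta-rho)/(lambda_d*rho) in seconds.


T = (beta - rho) / (lambda_d * rho)
T = (0.0074 - 0.0017) / (0.115 * 0.0017)
T = 29.156 s

29.156


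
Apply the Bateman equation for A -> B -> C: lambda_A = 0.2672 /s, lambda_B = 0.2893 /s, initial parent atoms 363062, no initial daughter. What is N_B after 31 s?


N_B(t) = lambda_A * N_A0 / (lambda_B - lambda_A) * [exp(-lambda_A*t) - exp(-lambda_B*t)]
exp(-0.2672*31) = 2.527272e-04; exp(-0.2893*31) = 1.273846e-04
N_B = 0.2672 * 363062 / (0.2893 - 0.2672) * (2.527272e-04 - 1.273846e-04)
N_B = 550.20

550.20


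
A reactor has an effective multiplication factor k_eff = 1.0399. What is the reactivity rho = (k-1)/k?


rho = (k_eff - 1) / k_eff
rho = (1.0399 - 1) / 1.0399
rho = 0.038369

0.038369


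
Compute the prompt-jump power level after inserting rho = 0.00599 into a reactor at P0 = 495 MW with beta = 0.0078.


P1/P0 = beta / (beta - rho)
P1/P0 = 0.0078 / (0.0078 - 0.00599) = 4.309392
P1 = 495 * 4.309392 = 2133.1 MW

2133.1


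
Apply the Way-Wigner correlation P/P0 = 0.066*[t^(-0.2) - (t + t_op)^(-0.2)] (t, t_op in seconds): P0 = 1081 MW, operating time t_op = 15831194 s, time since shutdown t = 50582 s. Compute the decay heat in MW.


P/P0 = 0.066 * [t^(-0.2) - (t + t_op)^(-0.2)]
P/P0 = 0.066 * [50582^(-0.2) - (50582 + 15831194)^(-0.2)]
P/P0 = 0.066 * [0.1146043 - 0.03629278] = 0.005168560
P = 1081 * 0.005168560 = 5.5872 MW

5.5872


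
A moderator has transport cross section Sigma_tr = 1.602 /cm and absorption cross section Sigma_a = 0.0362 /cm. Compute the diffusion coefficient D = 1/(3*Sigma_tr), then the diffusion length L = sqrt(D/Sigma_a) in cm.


D = 1 / (3 * Sigma_tr) = 1 / (3 * 1.602) = 0.2080732 cm
L = sqrt(D / Sigma_a)
L = sqrt(0.2080732 / 0.0362)
L = 2.3975 cm

2.3975


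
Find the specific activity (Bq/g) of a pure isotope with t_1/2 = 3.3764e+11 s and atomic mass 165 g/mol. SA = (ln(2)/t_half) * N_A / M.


lambda = ln(2) / t_half = ln(2) / 3.3764e+11 = 2.052918e-12 /s
SA = lambda * N_A / M
SA = 2.052918e-12 * 6.022e23 / 165
SA = 7.4925e+09 Bq/g

7.4925e+09


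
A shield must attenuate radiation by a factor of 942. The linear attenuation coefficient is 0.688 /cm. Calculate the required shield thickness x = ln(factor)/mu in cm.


x = ln(factor) / mu
x = ln(942) / 0.688
x = 9.9535 cm

9.9535


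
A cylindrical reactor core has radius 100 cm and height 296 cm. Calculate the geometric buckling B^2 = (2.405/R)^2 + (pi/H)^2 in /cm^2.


B^2 = (2.405/R)^2 + (pi/H)^2
B^2 = (2.405/100)^2 + (pi/296)^2
B^2 = 6.9105e-04 /cm^2

6.9105e-04


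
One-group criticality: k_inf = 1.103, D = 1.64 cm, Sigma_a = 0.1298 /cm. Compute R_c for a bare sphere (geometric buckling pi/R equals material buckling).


L^2 = D / Sigma_a = 1.64 / 0.1298 = 12.63482 cm^2
B_m^2 = (k_inf - 1) / L^2 = (1.103 - 1) / 12.63482 = 0.008152075 /cm^2
For a bare sphere: B_g = pi/R, so R_c = pi / sqrt(B_m^2)
R_c = pi / sqrt(0.008152075) = 34.795 cm

34.795


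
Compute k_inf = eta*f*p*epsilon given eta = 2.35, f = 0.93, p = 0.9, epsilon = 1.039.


k_inf = eta * f * p * epsilon
k_inf = 2.35 * 0.93 * 0.9 * 1.039
k_inf = 2.0437

2.0437


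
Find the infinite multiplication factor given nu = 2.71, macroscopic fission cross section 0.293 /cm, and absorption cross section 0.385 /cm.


k_inf = nu * Sigma_f / Sigma_a
k_inf = 2.71 * 0.293 / 0.385
k_inf = 2.0624

2.0624


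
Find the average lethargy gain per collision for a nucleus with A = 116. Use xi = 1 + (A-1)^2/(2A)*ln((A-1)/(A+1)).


xi = 1 + (A-1)^2/(2A) * ln((A-1)/(A+1))
xi = 1 + (116-1)^2/(2*116) * ln((116-1)/(116 +1))
xi = 0.017143

0.017143


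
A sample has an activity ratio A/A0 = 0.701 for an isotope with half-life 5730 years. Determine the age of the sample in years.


lambda = ln(2) / t_half = ln(2) / 5730 = 1.209681e-04 /yr
t = -ln(A/A0) / lambda
t = -ln(0.701) / 1.209681e-04
t = 2936.7 yr

2936.7


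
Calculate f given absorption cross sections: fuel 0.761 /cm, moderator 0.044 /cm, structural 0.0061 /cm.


f = Sigma_a_fuel / (Sigma_a_fuel + Sigma_a_mod + Sigma_a_other)
f = 0.761 / (0.761 + 0.044 + 0.0061)
f = 0.93823

0.93823


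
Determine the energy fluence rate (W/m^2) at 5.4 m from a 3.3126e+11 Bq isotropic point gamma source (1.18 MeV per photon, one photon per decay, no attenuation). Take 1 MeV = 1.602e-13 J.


psi = A * E * 1.602e-13 / (4*pi*r^2)
psi = 3.3126e+11 * 1.18 * 1.602e-13 / (4*pi*5.4^2)
psi = 1.7089e-04 W/m^2

1.7089e-04


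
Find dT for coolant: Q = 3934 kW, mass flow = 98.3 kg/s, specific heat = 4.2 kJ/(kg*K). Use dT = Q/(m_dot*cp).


dT = Q / (m_dot * cp)
dT = 3934 / (98.3 * 4.2)
dT = 9.5287 C

9.5287


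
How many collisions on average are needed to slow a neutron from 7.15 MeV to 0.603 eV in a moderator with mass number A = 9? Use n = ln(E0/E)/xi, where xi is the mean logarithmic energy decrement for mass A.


xi = 1 + (A-1)^2/(2A)*ln((A-1)/(A+1)) = 0.2066007 (for A = 9)
n = ln(E0/E) / xi
n = ln(7.15e6 / 0.603) / 0.2066007
n = ln(1.185738e+07) / 0.2066007 = 78.840

78.840


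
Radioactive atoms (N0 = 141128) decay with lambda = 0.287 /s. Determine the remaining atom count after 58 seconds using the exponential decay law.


N = N0 * exp(-lambda * t)
N = 141128 * exp(-0.287 * 58)
N = 0.0083243

0.0083243


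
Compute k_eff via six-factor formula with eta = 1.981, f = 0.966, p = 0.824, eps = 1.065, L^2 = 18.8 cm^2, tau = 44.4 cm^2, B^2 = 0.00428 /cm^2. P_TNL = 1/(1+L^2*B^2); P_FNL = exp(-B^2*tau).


k_inf = eta*f*p*eps = 1.981*0.966*0.824*1.065 = 1.679339
P_TNL = 1/(1 + L^2*B^2) = 1/(1 + 18.8*0.00428) = 0.9255283
P_FNL = exp(-B^2*tau) = exp(-0.00428*44.4) = 0.8269327
k_eff = k_inf * P_TNL * P_FNL = 1.679339 * 0.9255283 * 0.8269327
k_eff = 1.2853

1.2853


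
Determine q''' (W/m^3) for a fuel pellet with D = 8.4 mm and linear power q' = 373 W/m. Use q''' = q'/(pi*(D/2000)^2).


r = D / 2 / 1000 = 8.4 / 2 / 1000 = 0.0042 m
q''' = q' / (pi * r^2)
q''' = 373 / (pi * 0.0042^2)
q''' = 6.7307e+06 W/m^3

6.7307e+06
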